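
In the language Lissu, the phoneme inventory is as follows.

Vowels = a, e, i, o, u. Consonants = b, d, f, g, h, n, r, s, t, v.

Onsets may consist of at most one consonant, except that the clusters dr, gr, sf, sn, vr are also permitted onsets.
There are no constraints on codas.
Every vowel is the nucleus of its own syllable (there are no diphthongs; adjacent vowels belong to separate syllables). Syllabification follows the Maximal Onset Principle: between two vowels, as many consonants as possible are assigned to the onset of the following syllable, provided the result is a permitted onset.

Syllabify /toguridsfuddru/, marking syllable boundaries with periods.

The vowels are o, u, i, u, u — 5 nuclei, so 5 syllables.
V1 /o/ – V2 /u/: just /g/ — single C goes to the following onset.
V2 /u/ – V3 /i/: /r/ is a single consonant, so it becomes the next onset.
V3 /i/ – V4 /u/: /dsf/ — longest licit onset from the right is /sf/, leaving /d/ as coda.
V4 /u/ – V5 /u/: /ddr/; trying suffixes from longest down, /dr/ is the first permitted one, so coda /d/ | onset /dr/.

to.gu.rid.sfud.dru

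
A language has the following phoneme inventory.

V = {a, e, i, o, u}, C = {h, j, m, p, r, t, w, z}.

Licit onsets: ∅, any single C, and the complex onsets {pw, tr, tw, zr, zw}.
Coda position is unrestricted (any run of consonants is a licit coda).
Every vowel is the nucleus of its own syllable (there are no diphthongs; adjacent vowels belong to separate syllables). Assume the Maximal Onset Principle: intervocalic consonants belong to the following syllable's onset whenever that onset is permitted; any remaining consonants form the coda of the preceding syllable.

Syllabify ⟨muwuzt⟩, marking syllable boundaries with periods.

mu.wuzt

The vowels are u, u — 2 nuclei, so 2 syllables.
Between /u/ (V1) and /u/ (V2): /w/ → onset of the next syllable (single consonants are always licit onsets).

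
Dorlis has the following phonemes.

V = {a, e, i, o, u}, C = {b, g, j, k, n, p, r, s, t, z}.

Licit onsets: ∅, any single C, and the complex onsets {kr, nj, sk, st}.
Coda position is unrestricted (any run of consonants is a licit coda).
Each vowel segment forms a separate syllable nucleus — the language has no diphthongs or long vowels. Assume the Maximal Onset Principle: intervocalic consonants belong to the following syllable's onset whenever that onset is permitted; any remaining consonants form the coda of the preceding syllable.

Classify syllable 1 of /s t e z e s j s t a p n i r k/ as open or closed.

The vowels are e, e, a, i — 4 nuclei, so 4 syllables.
/e…e/ gap (V1→V2): /z/ → onset of the next syllable (single consonants are always licit onsets).
/e…a/ gap (V2→V3): /sjst/ — longest licit onset from the right is /st/, leaving /sj/ as coda.
/a…i/ gap (V3→V4): /pn/; trying suffixes from longest down, /n/ is the first permitted one, so coda /p/ | onset /n/.
Putting it together: ste.zesj.stap.nirk.
Syllable 1 is /ste/; it ends in its nucleus with no coda, so it is open.

open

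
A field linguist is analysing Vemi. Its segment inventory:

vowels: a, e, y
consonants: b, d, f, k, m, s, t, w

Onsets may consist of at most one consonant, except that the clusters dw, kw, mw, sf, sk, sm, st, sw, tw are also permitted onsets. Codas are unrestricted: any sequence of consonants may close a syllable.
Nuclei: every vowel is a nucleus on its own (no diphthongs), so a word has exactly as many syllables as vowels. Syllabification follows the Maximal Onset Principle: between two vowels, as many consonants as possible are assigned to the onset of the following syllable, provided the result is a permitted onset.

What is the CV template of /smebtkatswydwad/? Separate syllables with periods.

Vowels present: e, a, y, a; each is a nucleus, giving 4 syllables.
Between /e/ (V1) and /a/ (V2): /btk/ splits as /bt/ + /k/ (/k/ is the longest suffix that is a licit onset).
Between /a/ (V2) and /y/ (V3): /tsw/; trying suffixes from longest down, /sw/ is the first permitted one, so coda /t/ | onset /sw/.
Between /y/ (V3) and /a/ (V4): /dw/ — entire cluster is a permitted onset → onset /dw/, coda ∅.
So the parse is smebt.kat.swy.dwad.
Mapping each syllable to C/V: /smebt/ → CCVCC, /kat/ → CVC, /swy/ → CCV, /dwad/ → CCVC.

CCVCC.CVC.CCV.CCVC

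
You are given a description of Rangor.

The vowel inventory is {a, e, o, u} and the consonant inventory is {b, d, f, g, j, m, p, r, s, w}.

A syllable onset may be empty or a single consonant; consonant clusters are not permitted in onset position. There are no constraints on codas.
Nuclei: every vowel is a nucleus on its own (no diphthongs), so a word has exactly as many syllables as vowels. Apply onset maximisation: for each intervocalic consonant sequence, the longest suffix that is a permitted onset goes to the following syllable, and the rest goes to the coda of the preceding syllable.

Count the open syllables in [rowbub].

0

The vowels are o, u — 2 nuclei, so 2 syllables.
Between /o/ (V1) and /u/ (V2): /wb/ — longest licit onset from the right is /b/, leaving /w/ as coda.
Result: row.bub.
Classifying each syllable: /row/ (closed), /bub/ (closed).
Open syllables: 0.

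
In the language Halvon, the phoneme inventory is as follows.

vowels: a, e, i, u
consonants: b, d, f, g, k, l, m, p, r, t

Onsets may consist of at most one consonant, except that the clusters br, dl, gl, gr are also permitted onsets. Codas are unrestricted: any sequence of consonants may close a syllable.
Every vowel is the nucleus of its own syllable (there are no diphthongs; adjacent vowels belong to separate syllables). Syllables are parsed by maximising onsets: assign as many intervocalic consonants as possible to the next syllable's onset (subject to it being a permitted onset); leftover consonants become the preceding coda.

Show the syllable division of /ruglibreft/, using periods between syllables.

ru.gli.breft

Nuclei (vowels): u, i, e → 3 syllables.
Between /u/ (V1) and /i/ (V2): cluster /gl/ — /gl/ is itself a permitted onset, so the whole cluster goes right; preceding coda = ∅.
Between /i/ (V2) and /e/ (V3): /br/ is a licit onset in full, so it all attaches to the next syllable.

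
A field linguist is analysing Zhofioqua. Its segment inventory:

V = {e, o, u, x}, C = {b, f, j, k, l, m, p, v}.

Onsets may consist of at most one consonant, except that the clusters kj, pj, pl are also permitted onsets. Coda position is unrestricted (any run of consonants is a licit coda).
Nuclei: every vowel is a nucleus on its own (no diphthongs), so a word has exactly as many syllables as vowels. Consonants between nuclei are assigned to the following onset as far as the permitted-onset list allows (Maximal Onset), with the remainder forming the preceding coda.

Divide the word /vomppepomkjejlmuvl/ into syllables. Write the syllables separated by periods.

vomp.pe.pom.kjejl.muvl

Nuclei (vowels): o, e, o, e, u → 5 syllables.
Between /o/ (V1) and /e/ (V2): /mpp/ — longest licit onset from the right is /p/, leaving /mp/ as coda.
Between /e/ (V2) and /o/ (V3): /p/ is a single consonant, so it becomes the next onset.
Between /o/ (V3) and /e/ (V4): /mkj/ — longest licit onset from the right is /kj/, leaving /m/ as coda.
Between /e/ (V4) and /u/ (V5): /jlm/ — longest licit onset from the right is /m/, leaving /jl/ as coda.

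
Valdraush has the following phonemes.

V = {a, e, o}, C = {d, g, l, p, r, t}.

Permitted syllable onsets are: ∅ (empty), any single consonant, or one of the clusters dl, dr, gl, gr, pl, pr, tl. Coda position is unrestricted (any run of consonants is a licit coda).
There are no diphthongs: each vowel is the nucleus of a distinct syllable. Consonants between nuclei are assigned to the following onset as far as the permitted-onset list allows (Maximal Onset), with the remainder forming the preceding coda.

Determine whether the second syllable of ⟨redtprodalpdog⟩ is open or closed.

The vowels are e, o, a, o — 4 nuclei, so 4 syllables.
/e…o/ gap (V1→V2): cluster /dtpr/ — the longest permitted-onset suffix is /pr/; onset = /pr/, preceding coda = /dt/.
/o…a/ gap (V2→V3): /d/ → onset of the next syllable (single consonants are always licit onsets).
/a…o/ gap (V3→V4): /lpd/ splits as /lp/ + /d/ (/d/ is the longest suffix that is a licit onset).
So the parse is redt.pro.dalp.dog.
Syllable 2 is /pro/; it ends in its nucleus with no coda, so it is open.

open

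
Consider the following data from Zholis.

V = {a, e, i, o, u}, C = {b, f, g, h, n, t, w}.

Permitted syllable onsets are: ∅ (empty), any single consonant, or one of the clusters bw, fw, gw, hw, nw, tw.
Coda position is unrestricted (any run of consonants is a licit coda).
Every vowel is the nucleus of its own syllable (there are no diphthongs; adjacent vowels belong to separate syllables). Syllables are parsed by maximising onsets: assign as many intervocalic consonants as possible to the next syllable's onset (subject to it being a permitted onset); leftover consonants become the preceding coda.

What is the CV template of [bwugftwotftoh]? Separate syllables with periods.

The vowels are u, o, o — 3 nuclei, so 3 syllables.
V1 /u/ – V2 /o/: cluster /gftw/ — the longest permitted-onset suffix is /tw/; onset = /tw/, preceding coda = /gf/.
V2 /o/ – V3 /o/: /tft/; trying suffixes from longest down, /t/ is the first permitted one, so coda /tf/ | onset /t/.
So the parse is bwugf.twotf.toh.
Mapping each syllable to C/V: /bwugf/ → CCVCC, /twotf/ → CCVCC, /toh/ → CVC.

CCVCC.CCVCC.CVC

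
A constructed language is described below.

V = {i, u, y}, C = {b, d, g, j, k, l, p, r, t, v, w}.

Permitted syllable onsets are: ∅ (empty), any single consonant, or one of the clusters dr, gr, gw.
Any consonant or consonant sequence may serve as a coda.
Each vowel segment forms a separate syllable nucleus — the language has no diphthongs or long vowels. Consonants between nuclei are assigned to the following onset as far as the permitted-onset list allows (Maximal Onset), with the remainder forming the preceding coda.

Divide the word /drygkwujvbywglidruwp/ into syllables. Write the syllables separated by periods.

Nuclei (vowels): y, u, y, i, u → 5 syllables.
σ1/σ2 boundary: cluster /gkw/ — the longest permitted-onset suffix is /w/; onset = /w/, preceding coda = /gk/.
σ2/σ3 boundary: /jvb/; trying suffixes from longest down, /b/ is the first permitted one, so coda /jv/ | onset /b/.
σ3/σ4 boundary: cluster /wgl/ — the longest permitted-onset suffix is /l/; onset = /l/, preceding coda = /wg/.
σ4/σ5 boundary: /dr/ — entire cluster is a permitted onset → onset /dr/, coda ∅.

drygk.wujv.bywg.li.druwp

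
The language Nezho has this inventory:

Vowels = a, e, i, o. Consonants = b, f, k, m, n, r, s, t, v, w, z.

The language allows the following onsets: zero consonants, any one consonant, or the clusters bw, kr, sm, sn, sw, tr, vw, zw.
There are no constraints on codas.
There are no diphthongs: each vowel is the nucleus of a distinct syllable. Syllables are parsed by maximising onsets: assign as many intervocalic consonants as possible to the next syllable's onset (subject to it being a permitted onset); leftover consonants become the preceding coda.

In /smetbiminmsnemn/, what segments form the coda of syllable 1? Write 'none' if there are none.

The vowels are e, i, i, e — 4 nuclei, so 4 syllables.
σ1/σ2 boundary: /tb/ — longest licit onset from the right is /b/, leaving /t/ as coda.
σ2/σ3 boundary: /m/ → onset of the next syllable (single consonants are always licit onsets).
σ3/σ4 boundary: cluster /nmsn/ — the longest permitted-onset suffix is /sn/; onset = /sn/, preceding coda = /nm/.
Putting it together: smet.bi.minm.snemn.
Syllable 1 is /smet/: onset /sm/, nucleus /e/, coda /t/.

t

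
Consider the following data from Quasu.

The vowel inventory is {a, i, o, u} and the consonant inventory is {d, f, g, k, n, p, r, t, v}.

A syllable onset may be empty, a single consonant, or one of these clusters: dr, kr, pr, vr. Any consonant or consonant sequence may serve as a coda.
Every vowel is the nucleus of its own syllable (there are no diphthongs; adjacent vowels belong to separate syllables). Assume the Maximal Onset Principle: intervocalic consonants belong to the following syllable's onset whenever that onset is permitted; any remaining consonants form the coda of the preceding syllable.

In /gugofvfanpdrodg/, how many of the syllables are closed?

3

Nuclei (vowels): u, o, a, o → 4 syllables.
/u…o/ gap (V1→V2): /g/ → onset of the next syllable (single consonants are always licit onsets).
/o…a/ gap (V2→V3): /fvf/ splits as /fv/ + /f/ (/f/ is the longest suffix that is a licit onset).
/a…o/ gap (V3→V4): /npdr/ — longest licit onset from the right is /dr/, leaving /np/ as coda.
Syllabification: gu.gofv.fanp.drodg.
Classifying each syllable: /gu/ (open), /gofv/ (closed), /fanp/ (closed), /drodg/ (closed).
Closed syllables: 3.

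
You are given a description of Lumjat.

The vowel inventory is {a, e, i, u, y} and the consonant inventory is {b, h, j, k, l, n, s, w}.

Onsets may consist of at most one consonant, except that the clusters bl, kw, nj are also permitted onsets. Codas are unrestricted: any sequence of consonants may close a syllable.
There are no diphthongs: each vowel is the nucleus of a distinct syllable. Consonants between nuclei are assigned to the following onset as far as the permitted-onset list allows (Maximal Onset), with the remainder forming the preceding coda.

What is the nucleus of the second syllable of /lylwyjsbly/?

Nuclei (vowels): y, y, y → 3 syllables.
The second nucleus (vowel 2 from the left) is /y/.

y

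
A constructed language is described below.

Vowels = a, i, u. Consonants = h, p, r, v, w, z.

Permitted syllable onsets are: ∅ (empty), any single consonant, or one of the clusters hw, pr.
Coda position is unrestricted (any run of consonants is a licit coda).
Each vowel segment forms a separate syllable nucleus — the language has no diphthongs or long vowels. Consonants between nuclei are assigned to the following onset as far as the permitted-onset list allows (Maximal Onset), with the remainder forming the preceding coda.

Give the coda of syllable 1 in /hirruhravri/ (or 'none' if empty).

r

Vowels present: i, u, a, i; each is a nucleus, giving 4 syllables.
/i…u/ gap (V1→V2): /rr/ splits as /r/ + /r/ (/r/ is the longest suffix that is a licit onset).
/u…a/ gap (V2→V3): /hr/; trying suffixes from longest down, /r/ is the first permitted one, so coda /h/ | onset /r/.
/a…i/ gap (V3→V4): /vr/; trying suffixes from longest down, /r/ is the first permitted one, so coda /v/ | onset /r/.
Putting it together: hir.ruh.rav.ri.
Syllable 1 is /hir/: onset /h/, nucleus /i/, coda /r/.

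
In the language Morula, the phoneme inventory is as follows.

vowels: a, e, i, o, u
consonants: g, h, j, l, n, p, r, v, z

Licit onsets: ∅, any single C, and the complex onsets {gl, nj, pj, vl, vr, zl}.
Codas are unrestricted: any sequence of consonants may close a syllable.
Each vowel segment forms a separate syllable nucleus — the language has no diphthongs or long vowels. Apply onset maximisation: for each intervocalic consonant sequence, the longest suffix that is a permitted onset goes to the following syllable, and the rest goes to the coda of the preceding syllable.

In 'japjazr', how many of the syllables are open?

1

Vowels present: a, a; each is a nucleus, giving 2 syllables.
σ1/σ2 boundary: cluster /pj/ — /pj/ is itself a permitted onset, so the whole cluster goes right; preceding coda = ∅.
Putting it together: ja.pjazr.
Classifying each syllable: /ja/ (open), /pjazr/ (closed).
Open syllables: 1.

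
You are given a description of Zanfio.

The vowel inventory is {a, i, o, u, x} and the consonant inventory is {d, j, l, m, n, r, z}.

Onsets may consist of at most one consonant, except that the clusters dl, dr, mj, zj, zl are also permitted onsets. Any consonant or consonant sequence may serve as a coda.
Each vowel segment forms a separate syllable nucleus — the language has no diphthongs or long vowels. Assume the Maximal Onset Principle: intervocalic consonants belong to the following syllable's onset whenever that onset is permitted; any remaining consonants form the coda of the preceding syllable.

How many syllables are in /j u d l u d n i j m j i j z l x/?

Vowels present: u, u, i, i, x; each is a nucleus, giving 5 syllables.

5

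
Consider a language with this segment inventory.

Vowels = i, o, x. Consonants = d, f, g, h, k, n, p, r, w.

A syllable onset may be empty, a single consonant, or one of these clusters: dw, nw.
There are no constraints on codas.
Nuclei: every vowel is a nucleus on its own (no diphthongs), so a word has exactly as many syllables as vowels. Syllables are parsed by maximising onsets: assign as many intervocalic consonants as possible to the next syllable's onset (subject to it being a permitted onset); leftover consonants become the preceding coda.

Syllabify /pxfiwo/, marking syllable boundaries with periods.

px.fi.wo

Vowels present: x, i, o; each is a nucleus, giving 3 syllables.
V1 /x/ – V2 /i/: /f/ is a single consonant, so it becomes the next onset.
V2 /i/ – V3 /o/: /w/ → onset of the next syllable (single consonants are always licit onsets).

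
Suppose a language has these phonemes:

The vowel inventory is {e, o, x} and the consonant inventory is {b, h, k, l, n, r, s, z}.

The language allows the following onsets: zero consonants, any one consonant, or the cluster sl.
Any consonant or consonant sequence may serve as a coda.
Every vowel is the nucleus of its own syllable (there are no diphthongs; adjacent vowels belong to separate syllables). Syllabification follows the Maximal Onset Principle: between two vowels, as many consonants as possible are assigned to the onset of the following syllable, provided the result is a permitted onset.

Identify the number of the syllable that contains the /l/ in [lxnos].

1

The vowels are x, o — 2 nuclei, so 2 syllables.
σ1/σ2 boundary: just /n/ — single C goes to the following onset.
Syllabification: lx.nos.
The /l/ is in the onset of syllable 1 (/lx/).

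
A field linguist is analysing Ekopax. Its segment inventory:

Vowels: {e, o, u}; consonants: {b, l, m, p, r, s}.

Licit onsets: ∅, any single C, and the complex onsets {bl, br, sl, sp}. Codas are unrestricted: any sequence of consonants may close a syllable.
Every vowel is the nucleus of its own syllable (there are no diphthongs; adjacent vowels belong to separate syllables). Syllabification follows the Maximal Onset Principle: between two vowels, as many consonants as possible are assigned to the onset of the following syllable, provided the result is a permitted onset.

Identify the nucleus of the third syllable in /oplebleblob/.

e

The vowels are o, e, e, o — 4 nuclei, so 4 syllables.
The third nucleus (vowel 3 from the left) is /e/.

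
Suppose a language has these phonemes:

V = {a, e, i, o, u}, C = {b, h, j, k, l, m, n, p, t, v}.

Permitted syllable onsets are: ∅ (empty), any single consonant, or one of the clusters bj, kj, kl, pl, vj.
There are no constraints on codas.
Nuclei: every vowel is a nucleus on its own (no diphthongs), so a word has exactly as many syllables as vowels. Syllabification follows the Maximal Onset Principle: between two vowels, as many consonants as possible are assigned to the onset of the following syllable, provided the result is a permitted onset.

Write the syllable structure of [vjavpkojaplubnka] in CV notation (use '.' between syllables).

Vowels present: a, o, a, u, a; each is a nucleus, giving 5 syllables.
/a…o/ gap (V1→V2): /vpk/ — longest licit onset from the right is /k/, leaving /vp/ as coda.
/o…a/ gap (V2→V3): just /j/ — single C goes to the following onset.
/a…u/ gap (V3→V4): /pl/ is a licit onset in full, so it all attaches to the next syllable.
/u…a/ gap (V4→V5): cluster /bnk/ — the longest permitted-onset suffix is /k/; onset = /k/, preceding coda = /bn/.
So the parse is vjavp.ko.ja.plubn.ka.
Mapping each syllable to C/V: /vjavp/ → CCVCC, /ko/ → CV, /ja/ → CV, /plubn/ → CCVCC, /ka/ → CV.

CCVCC.CV.CV.CCVCC.CV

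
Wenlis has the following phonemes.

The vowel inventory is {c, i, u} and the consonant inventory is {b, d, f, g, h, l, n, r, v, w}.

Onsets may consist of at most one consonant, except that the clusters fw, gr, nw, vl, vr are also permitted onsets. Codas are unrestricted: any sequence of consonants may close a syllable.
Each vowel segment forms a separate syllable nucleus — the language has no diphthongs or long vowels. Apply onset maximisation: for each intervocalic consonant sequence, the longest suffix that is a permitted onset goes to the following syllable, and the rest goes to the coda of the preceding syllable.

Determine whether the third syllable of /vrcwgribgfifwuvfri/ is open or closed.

Nuclei (vowels): c, i, i, u, i → 5 syllables.
/c…i/ gap (V1→V2): cluster /wgr/ — the longest permitted-onset suffix is /gr/; onset = /gr/, preceding coda = /w/.
/i…i/ gap (V2→V3): /bgf/ splits as /bg/ + /f/ (/f/ is the longest suffix that is a licit onset).
/i…u/ gap (V3→V4): /fw/ is a licit onset in full, so it all attaches to the next syllable.
/u…i/ gap (V4→V5): /vfr/; trying suffixes from longest down, /r/ is the first permitted one, so coda /vf/ | onset /r/.
Syllabification: vrcw.gribg.fi.fwuvf.ri.
Syllable 3 is /fi/; it ends in its nucleus with no coda, so it is open.

open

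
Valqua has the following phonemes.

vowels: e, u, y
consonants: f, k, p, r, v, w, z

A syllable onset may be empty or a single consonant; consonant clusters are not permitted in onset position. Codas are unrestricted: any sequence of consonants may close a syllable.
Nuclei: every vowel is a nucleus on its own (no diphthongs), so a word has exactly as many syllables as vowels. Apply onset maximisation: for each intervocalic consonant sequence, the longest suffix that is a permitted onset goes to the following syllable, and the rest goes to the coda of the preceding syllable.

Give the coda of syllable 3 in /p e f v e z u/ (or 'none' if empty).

none

The vowels are e, e, u — 3 nuclei, so 3 syllables.
/e…e/ gap (V1→V2): /fv/ splits as /f/ + /v/ (/v/ is the longest suffix that is a licit onset).
/e…u/ gap (V2→V3): /z/ is a single consonant, so it becomes the next onset.
So the parse is pef.ve.zu.
Syllable 3 is /zu/: onset /z/, nucleus /u/, coda ∅.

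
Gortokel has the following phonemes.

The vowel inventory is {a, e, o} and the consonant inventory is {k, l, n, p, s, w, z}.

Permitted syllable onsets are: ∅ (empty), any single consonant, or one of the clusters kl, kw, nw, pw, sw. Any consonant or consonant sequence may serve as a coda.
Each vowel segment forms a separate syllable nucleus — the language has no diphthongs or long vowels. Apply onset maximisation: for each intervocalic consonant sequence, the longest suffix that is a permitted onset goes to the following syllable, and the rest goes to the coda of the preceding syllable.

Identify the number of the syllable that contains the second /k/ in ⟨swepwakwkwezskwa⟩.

Nuclei (vowels): e, a, e, a → 4 syllables.
/e…a/ gap (V1→V2): /pw/ — entire cluster is a permitted onset → onset /pw/, coda ∅.
/a…e/ gap (V2→V3): cluster /kwkw/ — the longest permitted-onset suffix is /kw/; onset = /kw/, preceding coda = /kw/.
/e…a/ gap (V3→V4): cluster /zskw/ — the longest permitted-onset suffix is /kw/; onset = /kw/, preceding coda = /zs/.
Syllabification: swe.pwakw.kwezs.kwa.
The second /k/ is in the onset of syllable 3 (/kwezs/).

3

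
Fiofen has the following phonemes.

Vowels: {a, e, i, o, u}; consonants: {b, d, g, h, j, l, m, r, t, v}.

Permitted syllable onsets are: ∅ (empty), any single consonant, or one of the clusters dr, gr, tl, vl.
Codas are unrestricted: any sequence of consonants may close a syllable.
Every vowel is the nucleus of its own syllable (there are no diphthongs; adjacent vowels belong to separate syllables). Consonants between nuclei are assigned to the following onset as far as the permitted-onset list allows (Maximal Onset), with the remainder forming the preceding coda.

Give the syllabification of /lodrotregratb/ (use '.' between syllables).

Nuclei (vowels): o, o, e, a → 4 syllables.
/o…o/ gap (V1→V2): /dr/ — entire cluster is a permitted onset → onset /dr/, coda ∅.
/o…e/ gap (V2→V3): cluster /tr/ — the longest permitted-onset suffix is /r/; onset = /r/, preceding coda = /t/.
/e…a/ gap (V3→V4): /gr/ is a licit onset in full, so it all attaches to the next syllable.

lo.drot.re.gratb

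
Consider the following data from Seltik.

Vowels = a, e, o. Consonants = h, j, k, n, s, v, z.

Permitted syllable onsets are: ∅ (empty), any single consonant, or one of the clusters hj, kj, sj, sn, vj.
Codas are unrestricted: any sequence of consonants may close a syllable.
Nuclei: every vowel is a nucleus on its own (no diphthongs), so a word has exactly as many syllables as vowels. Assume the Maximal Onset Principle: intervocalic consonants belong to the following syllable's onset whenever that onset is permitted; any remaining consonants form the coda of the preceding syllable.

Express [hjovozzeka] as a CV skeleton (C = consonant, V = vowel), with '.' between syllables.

CCV.CVC.CV.CV

Nuclei (vowels): o, o, e, a → 4 syllables.
Between /o/ (V1) and /o/ (V2): /v/ is a single consonant, so it becomes the next onset.
Between /o/ (V2) and /e/ (V3): /zz/; trying suffixes from longest down, /z/ is the first permitted one, so coda /z/ | onset /z/.
Between /e/ (V3) and /a/ (V4): /k/ → onset of the next syllable (single consonants are always licit onsets).
So the parse is hjo.voz.ze.ka.
Mapping each syllable to C/V: /hjo/ → CCV, /voz/ → CVC, /ze/ → CV, /ka/ → CV.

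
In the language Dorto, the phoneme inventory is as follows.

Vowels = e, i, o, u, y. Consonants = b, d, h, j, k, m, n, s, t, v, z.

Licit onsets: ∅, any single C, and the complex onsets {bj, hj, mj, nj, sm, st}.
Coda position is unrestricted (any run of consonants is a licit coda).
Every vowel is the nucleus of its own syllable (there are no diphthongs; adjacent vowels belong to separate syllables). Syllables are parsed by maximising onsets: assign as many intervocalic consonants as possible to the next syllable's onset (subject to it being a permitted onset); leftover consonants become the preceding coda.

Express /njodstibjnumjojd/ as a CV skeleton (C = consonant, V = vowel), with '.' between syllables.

CCVC.CCVCC.CV.CCVCC

Vowels present: o, i, u, o; each is a nucleus, giving 4 syllables.
V1 /o/ – V2 /i/: /dst/ splits as /d/ + /st/ (/st/ is the longest suffix that is a licit onset).
V2 /i/ – V3 /u/: cluster /bjn/ — the longest permitted-onset suffix is /n/; onset = /n/, preceding coda = /bj/.
V3 /u/ – V4 /o/: cluster /mj/ — /mj/ is itself a permitted onset, so the whole cluster goes right; preceding coda = ∅.
Syllabification: njod.stibj.nu.mjojd.
Mapping each syllable to C/V: /njod/ → CCVC, /stibj/ → CCVCC, /nu/ → CV, /mjojd/ → CCVCC.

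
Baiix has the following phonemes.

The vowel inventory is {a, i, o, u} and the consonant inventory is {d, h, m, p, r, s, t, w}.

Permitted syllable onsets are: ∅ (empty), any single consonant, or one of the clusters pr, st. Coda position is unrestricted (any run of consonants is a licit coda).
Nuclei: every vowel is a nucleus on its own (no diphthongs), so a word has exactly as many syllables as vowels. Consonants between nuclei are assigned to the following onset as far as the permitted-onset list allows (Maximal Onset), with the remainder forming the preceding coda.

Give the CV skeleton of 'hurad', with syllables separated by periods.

Vowels present: u, a; each is a nucleus, giving 2 syllables.
V1 /u/ – V2 /a/: /r/ → onset of the next syllable (single consonants are always licit onsets).
Syllabification: hu.rad.
Mapping each syllable to C/V: /hu/ → CV, /rad/ → CVC.

CV.CVC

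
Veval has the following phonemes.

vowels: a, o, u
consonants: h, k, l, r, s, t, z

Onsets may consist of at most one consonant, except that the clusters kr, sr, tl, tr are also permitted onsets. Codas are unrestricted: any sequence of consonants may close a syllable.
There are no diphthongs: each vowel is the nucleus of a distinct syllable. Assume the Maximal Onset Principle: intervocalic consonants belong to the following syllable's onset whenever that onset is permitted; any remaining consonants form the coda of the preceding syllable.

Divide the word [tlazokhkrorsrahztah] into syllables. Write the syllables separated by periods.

tla.zokh.kror.srahz.tah

The vowels are a, o, o, a, a — 5 nuclei, so 5 syllables.
/a…o/ gap (V1→V2): /z/ → onset of the next syllable (single consonants are always licit onsets).
/o…o/ gap (V2→V3): /khkr/ — longest licit onset from the right is /kr/, leaving /kh/ as coda.
/o…a/ gap (V3→V4): /rsr/ splits as /r/ + /sr/ (/sr/ is the longest suffix that is a licit onset).
/a…a/ gap (V4→V5): /hzt/ — longest licit onset from the right is /t/, leaving /hz/ as coda.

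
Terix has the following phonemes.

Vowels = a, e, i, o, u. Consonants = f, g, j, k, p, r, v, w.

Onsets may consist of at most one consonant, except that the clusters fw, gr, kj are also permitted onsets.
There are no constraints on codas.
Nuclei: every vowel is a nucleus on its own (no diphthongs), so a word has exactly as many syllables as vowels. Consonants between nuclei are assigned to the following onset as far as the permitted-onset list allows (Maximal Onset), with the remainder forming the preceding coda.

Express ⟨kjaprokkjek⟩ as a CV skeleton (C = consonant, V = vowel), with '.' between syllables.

CCVC.CVC.CCVC

Vowels present: a, o, e; each is a nucleus, giving 3 syllables.
σ1/σ2 boundary: cluster /pr/ — the longest permitted-onset suffix is /r/; onset = /r/, preceding coda = /p/.
σ2/σ3 boundary: cluster /kkj/ — the longest permitted-onset suffix is /kj/; onset = /kj/, preceding coda = /k/.
Syllabification: kjap.rok.kjek.
Mapping each syllable to C/V: /kjap/ → CCVC, /rok/ → CVC, /kjek/ → CCVC.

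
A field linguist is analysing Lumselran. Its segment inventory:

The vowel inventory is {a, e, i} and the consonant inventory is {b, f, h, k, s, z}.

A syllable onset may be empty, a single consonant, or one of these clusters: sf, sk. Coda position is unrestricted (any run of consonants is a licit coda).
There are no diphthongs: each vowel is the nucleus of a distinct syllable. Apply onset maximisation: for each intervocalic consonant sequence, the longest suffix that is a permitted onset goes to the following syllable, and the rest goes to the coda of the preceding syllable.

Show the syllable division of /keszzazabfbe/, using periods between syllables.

Nuclei (vowels): e, a, a, e → 4 syllables.
Between /e/ (V1) and /a/ (V2): /szz/ — longest licit onset from the right is /z/, leaving /sz/ as coda.
Between /a/ (V2) and /a/ (V3): /z/ is a single consonant, so it becomes the next onset.
Between /a/ (V3) and /e/ (V4): /bfb/ — longest licit onset from the right is /b/, leaving /bf/ as coda.

kesz.za.zabf.be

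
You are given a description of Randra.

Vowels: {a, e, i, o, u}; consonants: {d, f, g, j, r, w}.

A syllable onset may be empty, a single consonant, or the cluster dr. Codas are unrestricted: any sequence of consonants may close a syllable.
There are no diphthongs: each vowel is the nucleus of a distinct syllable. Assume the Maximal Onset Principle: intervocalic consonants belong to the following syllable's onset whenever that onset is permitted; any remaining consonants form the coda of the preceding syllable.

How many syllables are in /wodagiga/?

Nuclei (vowels): o, a, i, a → 4 syllables.

4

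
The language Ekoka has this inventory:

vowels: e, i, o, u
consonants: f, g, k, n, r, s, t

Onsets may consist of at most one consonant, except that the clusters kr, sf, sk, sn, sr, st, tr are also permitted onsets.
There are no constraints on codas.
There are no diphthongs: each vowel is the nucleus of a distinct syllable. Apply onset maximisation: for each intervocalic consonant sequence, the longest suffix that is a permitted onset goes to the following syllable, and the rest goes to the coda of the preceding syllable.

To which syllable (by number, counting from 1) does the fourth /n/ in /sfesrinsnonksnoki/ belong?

4

Vowels present: e, i, o, o, i; each is a nucleus, giving 5 syllables.
V1 /e/ – V2 /i/: /sr/ is a licit onset in full, so it all attaches to the next syllable.
V2 /i/ – V3 /o/: /nsn/ splits as /n/ + /sn/ (/sn/ is the longest suffix that is a licit onset).
V3 /o/ – V4 /o/: /nksn/ — longest licit onset from the right is /sn/, leaving /nk/ as coda.
V4 /o/ – V5 /i/: /k/ is a single consonant, so it becomes the next onset.
Result: sfe.srin.snonk.sno.ki.
The fourth /n/ is in the onset of syllable 4 (/sno/).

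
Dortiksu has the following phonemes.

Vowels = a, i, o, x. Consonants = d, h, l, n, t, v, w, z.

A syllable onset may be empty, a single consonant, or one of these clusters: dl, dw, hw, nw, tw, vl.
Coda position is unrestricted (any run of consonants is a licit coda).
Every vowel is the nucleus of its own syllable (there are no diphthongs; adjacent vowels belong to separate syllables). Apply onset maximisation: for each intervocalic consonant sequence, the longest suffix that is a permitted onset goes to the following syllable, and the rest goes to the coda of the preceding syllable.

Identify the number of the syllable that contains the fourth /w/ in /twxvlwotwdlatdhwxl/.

Vowels present: x, o, a, x; each is a nucleus, giving 4 syllables.
Between /x/ (V1) and /o/ (V2): cluster /vlw/ — the longest permitted-onset suffix is /w/; onset = /w/, preceding coda = /vl/.
Between /o/ (V2) and /a/ (V3): /twdl/ — longest licit onset from the right is /dl/, leaving /tw/ as coda.
Between /a/ (V3) and /x/ (V4): /tdhw/ splits as /td/ + /hw/ (/hw/ is the longest suffix that is a licit onset).
Result: twxvl.wotw.dlatd.hwxl.
The fourth /w/ is in the onset of syllable 4 (/hwxl/).

4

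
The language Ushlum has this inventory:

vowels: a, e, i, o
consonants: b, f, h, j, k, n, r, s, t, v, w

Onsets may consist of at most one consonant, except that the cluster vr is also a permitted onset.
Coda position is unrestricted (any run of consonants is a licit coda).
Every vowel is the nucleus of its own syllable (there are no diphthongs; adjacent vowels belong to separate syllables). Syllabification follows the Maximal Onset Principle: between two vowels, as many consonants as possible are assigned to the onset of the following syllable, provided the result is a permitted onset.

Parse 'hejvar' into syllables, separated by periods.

Nuclei (vowels): e, a → 2 syllables.
V1 /e/ – V2 /a/: cluster /jv/ — the longest permitted-onset suffix is /v/; onset = /v/, preceding coda = /j/.

hej.var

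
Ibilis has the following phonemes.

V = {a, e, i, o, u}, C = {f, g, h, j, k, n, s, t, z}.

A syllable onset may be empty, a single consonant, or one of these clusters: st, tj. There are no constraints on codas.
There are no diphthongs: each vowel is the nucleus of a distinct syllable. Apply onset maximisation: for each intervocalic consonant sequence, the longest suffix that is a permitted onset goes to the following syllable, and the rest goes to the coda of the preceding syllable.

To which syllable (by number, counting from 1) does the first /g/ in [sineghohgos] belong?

2

The vowels are i, e, o, o — 4 nuclei, so 4 syllables.
Between /i/ (V1) and /e/ (V2): /n/ → onset of the next syllable (single consonants are always licit onsets).
Between /e/ (V2) and /o/ (V3): cluster /gh/ — the longest permitted-onset suffix is /h/; onset = /h/, preceding coda = /g/.
Between /o/ (V3) and /o/ (V4): cluster /hg/ — the longest permitted-onset suffix is /g/; onset = /g/, preceding coda = /h/.
So the parse is si.neg.hoh.gos.
The first /g/ is in the coda of syllable 2 (/neg/).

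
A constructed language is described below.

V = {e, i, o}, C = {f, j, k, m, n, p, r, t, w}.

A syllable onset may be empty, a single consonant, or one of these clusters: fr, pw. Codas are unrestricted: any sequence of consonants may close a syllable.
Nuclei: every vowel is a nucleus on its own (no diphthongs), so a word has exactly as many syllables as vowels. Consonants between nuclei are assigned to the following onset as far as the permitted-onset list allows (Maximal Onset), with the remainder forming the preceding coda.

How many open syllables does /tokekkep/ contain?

The vowels are o, e, e — 3 nuclei, so 3 syllables.
V1 /o/ – V2 /e/: /k/ is a single consonant, so it becomes the next onset.
V2 /e/ – V3 /e/: /kk/ splits as /k/ + /k/ (/k/ is the longest suffix that is a licit onset).
Putting it together: to.kek.kep.
Classifying each syllable: /to/ (open), /kek/ (closed), /kep/ (closed).
Open syllables: 1.

1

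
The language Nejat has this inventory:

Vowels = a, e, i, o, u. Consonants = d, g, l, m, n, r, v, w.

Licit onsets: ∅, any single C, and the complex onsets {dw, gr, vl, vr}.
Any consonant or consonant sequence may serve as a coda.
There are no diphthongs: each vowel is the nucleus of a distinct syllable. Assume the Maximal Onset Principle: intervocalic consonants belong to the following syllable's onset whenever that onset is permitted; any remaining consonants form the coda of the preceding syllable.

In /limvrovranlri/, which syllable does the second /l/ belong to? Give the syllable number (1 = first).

Nuclei (vowels): i, o, a, i → 4 syllables.
Between /i/ (V1) and /o/ (V2): cluster /mvr/ — the longest permitted-onset suffix is /vr/; onset = /vr/, preceding coda = /m/.
Between /o/ (V2) and /a/ (V3): /vr/ — entire cluster is a permitted onset → onset /vr/, coda ∅.
Between /a/ (V3) and /i/ (V4): /nlr/ — longest licit onset from the right is /r/, leaving /nl/ as coda.
Syllabification: lim.vro.vranl.ri.
The second /l/ is in the coda of syllable 3 (/vranl/).

3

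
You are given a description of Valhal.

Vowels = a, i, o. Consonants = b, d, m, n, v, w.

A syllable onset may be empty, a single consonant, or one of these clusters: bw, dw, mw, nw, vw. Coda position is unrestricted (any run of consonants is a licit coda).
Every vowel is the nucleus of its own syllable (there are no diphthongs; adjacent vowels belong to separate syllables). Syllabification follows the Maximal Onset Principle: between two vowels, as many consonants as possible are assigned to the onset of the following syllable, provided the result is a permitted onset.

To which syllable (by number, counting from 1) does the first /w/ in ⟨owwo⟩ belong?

1

Nuclei (vowels): o, o → 2 syllables.
/o…o/ gap (V1→V2): /ww/ — longest licit onset from the right is /w/, leaving /w/ as coda.
Putting it together: ow.wo.
The first /w/ is in the coda of syllable 1 (/ow/).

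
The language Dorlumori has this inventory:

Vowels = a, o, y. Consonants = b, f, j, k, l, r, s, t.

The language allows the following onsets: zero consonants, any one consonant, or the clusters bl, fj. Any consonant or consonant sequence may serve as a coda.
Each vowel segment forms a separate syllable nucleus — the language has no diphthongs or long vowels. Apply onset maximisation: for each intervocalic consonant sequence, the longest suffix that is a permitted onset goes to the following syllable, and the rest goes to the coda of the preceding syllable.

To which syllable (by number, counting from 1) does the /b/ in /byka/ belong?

1

Nuclei (vowels): y, a → 2 syllables.
V1 /y/ – V2 /a/: /k/ → onset of the next syllable (single consonants are always licit onsets).
Result: by.ka.
The /b/ is in the onset of syllable 1 (/by/).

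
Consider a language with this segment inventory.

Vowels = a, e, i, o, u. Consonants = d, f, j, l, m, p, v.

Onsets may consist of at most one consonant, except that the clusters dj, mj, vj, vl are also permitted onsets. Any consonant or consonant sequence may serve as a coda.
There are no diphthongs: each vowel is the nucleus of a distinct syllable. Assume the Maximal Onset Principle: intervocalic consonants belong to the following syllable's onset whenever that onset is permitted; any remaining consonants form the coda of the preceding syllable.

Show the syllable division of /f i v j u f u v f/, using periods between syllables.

The vowels are i, u, u — 3 nuclei, so 3 syllables.
σ1/σ2 boundary: cluster /vj/ — /vj/ is itself a permitted onset, so the whole cluster goes right; preceding coda = ∅.
σ2/σ3 boundary: /f/ is a single consonant, so it becomes the next onset.

fi.vju.fuvf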